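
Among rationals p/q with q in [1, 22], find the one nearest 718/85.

Expand x = 718/85 as a continued fraction with the Euclidean algorithm:
  718 = 8*85 + 38, so a_0 = 8.
  85 = 2*38 + 9, so a_1 = 2.
  38 = 4*9 + 2, so a_2 = 4.
  9 = 4*2 + 1, so a_3 = 4.
  2 = 2*1 + 0, so a_4 = 2.
so x = [8; 2, 4, 4, 2].
Convergents (p_i = a_i*p_{i-1} + p_{i-2}, q_i = a_i*q_{i-1} + q_{i-2} with p_{-2}=0, p_{-1}=1, q_{-2}=1, q_{-1}=0), until the denominator exceeds 22:
  i=0: a_0=8, p_0 = 8*1 + 0 = 8, q_0 = 8*0 + 1 = 1.
  i=1: a_1=2, p_1 = 2*8 + 1 = 17, q_1 = 2*1 + 0 = 2.
  i=2: a_2=4, p_2 = 4*17 + 8 = 76, q_2 = 4*2 + 1 = 9.
  i=3: a_3=4, p_3 = 4*76 + 17 = 321, q_3 = 4*9 + 2 = 38.
q_3 = 38 > 22, so the last convergent with denominator <= 22 is p_2/q_2 = 76/9.
The closest fraction with denominator <= 22 is either p_2/q_2 or the intermediate fraction (k*p_2 + p_1)/(k*q_2 + q_1) with the largest k >= 1 whose denominator stays <= 22; these approach x as k grows, and every other convergent or intermediate fraction in range is farther away.
Largest k: floor((22 - q_1)/q_2) = floor((22 - 2)/9) = 2.
That gives (2*76 + 17)/(2*9 + 2) = 169/20.
Compare the errors: |x - 76/9| = |718*9 - 76*85|/(85*9) = 2/765, and |x - 169/20| = |718*20 - 169*85|/(85*20) = 5/1700.
Cross-multiplying, 2*1700 = 3400 < 3825 = 5*765, so 2/765 is smaller: the convergent 76/9 is closer to x than 169/20.

76/9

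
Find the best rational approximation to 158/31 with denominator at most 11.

51/10

Expand x = 158/31 as a continued fraction with the Euclidean algorithm:
  158 = 5*31 + 3, so a_0 = 5.
  31 = 10*3 + 1, so a_1 = 10.
  3 = 3*1 + 0, so a_2 = 3.
so x = [5; 10, 3].
Convergents (p_i = a_i*p_{i-1} + p_{i-2}, q_i = a_i*q_{i-1} + q_{i-2} with p_{-2}=0, p_{-1}=1, q_{-2}=1, q_{-1}=0), until the denominator exceeds 11:
  i=0: a_0=5, p_0 = 5*1 + 0 = 5, q_0 = 5*0 + 1 = 1.
  i=1: a_1=10, p_1 = 10*5 + 1 = 51, q_1 = 10*1 + 0 = 10.
  i=2: a_2=3, p_2 = 3*51 + 5 = 158, q_2 = 3*10 + 1 = 31.
q_2 = 31 > 11, so the last convergent with denominator <= 11 is p_1/q_1 = 51/10.
The closest fraction with denominator <= 11 is either p_1/q_1 or the intermediate fraction (k*p_1 + p_0)/(k*q_1 + q_0) with the largest k >= 1 whose denominator stays <= 11; these approach x as k grows, and every other convergent or intermediate fraction in range is farther away.
Largest k: floor((11 - q_0)/q_1) = floor((11 - 1)/10) = 1.
That gives (1*51 + 5)/(1*10 + 1) = 56/11.
Compare the errors: |x - 51/10| = |158*10 - 51*31|/(31*10) = 1/310, and |x - 56/11| = |158*11 - 56*31|/(31*11) = 2/341.
Cross-multiplying, 1*341 = 341 < 620 = 2*310, so 1/310 is smaller: the convergent 51/10 is closer to x than 56/11.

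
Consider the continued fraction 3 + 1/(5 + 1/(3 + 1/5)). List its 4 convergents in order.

3/1, 16/5, 51/16, 271/85

Using the convergent recurrence p_i = a_i*p_{i-1} + p_{i-2}, q_i = a_i*q_{i-1} + q_{i-2} with p_{-2}=0, p_{-1}=1, q_{-2}=1, q_{-1}=0:
  i=0: a_0=3, p_0 = 3*1 + 0 = 3, q_0 = 3*0 + 1 = 1.
  i=1: a_1=5, p_1 = 5*3 + 1 = 16, q_1 = 5*1 + 0 = 5.
  i=2: a_2=3, p_2 = 3*16 + 3 = 51, q_2 = 3*5 + 1 = 16.
  i=3: a_3=5, p_3 = 5*51 + 16 = 271, q_3 = 5*16 + 5 = 85.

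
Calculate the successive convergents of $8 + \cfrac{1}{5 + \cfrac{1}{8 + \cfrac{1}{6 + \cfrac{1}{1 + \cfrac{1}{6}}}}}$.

8/1, 41/5, 336/41, 2057/251, 2393/292, 16415/2003

Using the convergent recurrence p_i = a_i*p_{i-1} + p_{i-2}, q_i = a_i*q_{i-1} + q_{i-2} with p_{-2}=0, p_{-1}=1, q_{-2}=1, q_{-1}=0:
  i=0: a_0=8, p_0 = 8*1 + 0 = 8, q_0 = 8*0 + 1 = 1.
  i=1: a_1=5, p_1 = 5*8 + 1 = 41, q_1 = 5*1 + 0 = 5.
  i=2: a_2=8, p_2 = 8*41 + 8 = 336, q_2 = 8*5 + 1 = 41.
  i=3: a_3=6, p_3 = 6*336 + 41 = 2057, q_3 = 6*41 + 5 = 251.
  i=4: a_4=1, p_4 = 1*2057 + 336 = 2393, q_4 = 1*251 + 41 = 292.
  i=5: a_5=6, p_5 = 6*2393 + 2057 = 16415, q_5 = 6*292 + 251 = 2003.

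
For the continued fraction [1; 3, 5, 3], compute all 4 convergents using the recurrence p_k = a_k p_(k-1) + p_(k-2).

Using the convergent recurrence p_i = a_i*p_{i-1} + p_{i-2}, q_i = a_i*q_{i-1} + q_{i-2} with p_{-2}=0, p_{-1}=1, q_{-2}=1, q_{-1}=0:
  i=0: a_0=1, p_0 = 1*1 + 0 = 1, q_0 = 1*0 + 1 = 1.
  i=1: a_1=3, p_1 = 3*1 + 1 = 4, q_1 = 3*1 + 0 = 3.
  i=2: a_2=5, p_2 = 5*4 + 1 = 21, q_2 = 5*3 + 1 = 16.
  i=3: a_3=3, p_3 = 3*21 + 4 = 67, q_3 = 3*16 + 3 = 51.

1/1, 4/3, 21/16, 67/51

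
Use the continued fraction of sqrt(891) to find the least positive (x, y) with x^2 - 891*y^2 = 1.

(x, y) = (3970, 133)

First expand sqrt(891) as a continued fraction. With x_i = (sqrt(891) + m_i)/d_i and (m_0, d_0) = (0, 1): a_0 = floor(sqrt(891)) = 29, since 29^2 = 841 <= 891 < 900 = 30^2.
Iterate m_{i+1} = d_i*a_i - m_i, d_{i+1} = (891 - m_{i+1}^2)/d_i, a_{i+1} = floor((a_0 + m_{i+1})/d_{i+1}):
  m_1 = 1*29 - 0 = 29, d_1 = (891 - 29^2)/1 = 50/1 = 50, a_1 = floor((29 + 29)/50) = 1.
  m_2 = 50*1 - 29 = 21, d_2 = (891 - 21^2)/50 = 450/50 = 9, a_2 = floor((29 + 21)/9) = 5.
  m_3 = 9*5 - 21 = 24, d_3 = (891 - 24^2)/9 = 315/9 = 35, a_3 = floor((29 + 24)/35) = 1.
  m_4 = 35*1 - 24 = 11, d_4 = (891 - 11^2)/35 = 770/35 = 22, a_4 = floor((29 + 11)/22) = 1.
  m_5 = 22*1 - 11 = 11, d_5 = (891 - 11^2)/22 = 770/22 = 35, a_5 = floor((29 + 11)/35) = 1.
  m_6 = 35*1 - 11 = 24, d_6 = (891 - 24^2)/35 = 315/35 = 9, a_6 = floor((29 + 24)/9) = 5.
  m_7 = 9*5 - 24 = 21, d_7 = (891 - 21^2)/9 = 450/9 = 50, a_7 = floor((29 + 21)/50) = 1.
  m_8 = 50*1 - 21 = 29, d_8 = (891 - 29^2)/50 = 50/50 = 1, a_8 = floor((29 + 29)/1) = 58.
  m_9 = 1*58 - 29 = 29, d_9 = (891 - 29^2)/1 = 50/1 = 50: (m_9, d_9) = (m_1, d_1) = (29, 50), so from here the quotients repeat a_1, ..., a_8; the period length is 8.
So sqrt(891) = [29; (1, 5, 1, 1, 1, 5, 1, 58)] with period length k = 8.
k is even, so the fundamental solution of x^2 - 891y^2 = 1 is (p_{k-1}, q_{k-1}) = (p_7, q_7); compute convergents through index 7.
Convergents (p_i = a_i*p_{i-1} + p_{i-2}, q_i = a_i*q_{i-1} + q_{i-2} with p_{-2}=0, p_{-1}=1, q_{-2}=1, q_{-1}=0):
  i=0: a_0=29, p_0 = 29*1 + 0 = 29, q_0 = 29*0 + 1 = 1.
  i=1: a_1=1, p_1 = 1*29 + 1 = 30, q_1 = 1*1 + 0 = 1.
  i=2: a_2=5, p_2 = 5*30 + 29 = 179, q_2 = 5*1 + 1 = 6.
  i=3: a_3=1, p_3 = 1*179 + 30 = 209, q_3 = 1*6 + 1 = 7.
  i=4: a_4=1, p_4 = 1*209 + 179 = 388, q_4 = 1*7 + 6 = 13.
  i=5: a_5=1, p_5 = 1*388 + 209 = 597, q_5 = 1*13 + 7 = 20.
  i=6: a_6=5, p_6 = 5*597 + 388 = 3373, q_6 = 5*20 + 13 = 113.
  i=7: a_7=1, p_7 = 1*3373 + 597 = 3970, q_7 = 1*113 + 20 = 133.
Check: 3970^2 - 891*133^2 = 15760900 - 15760899 = 1, so (x, y) = (3970, 133) solves the equation, and by the theorem it is the least positive solution.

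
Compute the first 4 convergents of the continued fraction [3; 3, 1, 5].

3/1, 10/3, 13/4, 75/23

Using the convergent recurrence p_i = a_i*p_{i-1} + p_{i-2}, q_i = a_i*q_{i-1} + q_{i-2} with p_{-2}=0, p_{-1}=1, q_{-2}=1, q_{-1}=0:
  i=0: a_0=3, p_0 = 3*1 + 0 = 3, q_0 = 3*0 + 1 = 1.
  i=1: a_1=3, p_1 = 3*3 + 1 = 10, q_1 = 3*1 + 0 = 3.
  i=2: a_2=1, p_2 = 1*10 + 3 = 13, q_2 = 1*3 + 1 = 4.
  i=3: a_3=5, p_3 = 5*13 + 10 = 75, q_3 = 5*4 + 3 = 23.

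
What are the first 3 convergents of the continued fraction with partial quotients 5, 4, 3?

Using the convergent recurrence p_i = a_i*p_{i-1} + p_{i-2}, q_i = a_i*q_{i-1} + q_{i-2} with p_{-2}=0, p_{-1}=1, q_{-2}=1, q_{-1}=0:
  i=0: a_0=5, p_0 = 5*1 + 0 = 5, q_0 = 5*0 + 1 = 1.
  i=1: a_1=4, p_1 = 4*5 + 1 = 21, q_1 = 4*1 + 0 = 4.
  i=2: a_2=3, p_2 = 3*21 + 5 = 68, q_2 = 3*4 + 1 = 13.

5/1, 21/4, 68/13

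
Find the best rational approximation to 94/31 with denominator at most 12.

Expand x = 94/31 as a continued fraction with the Euclidean algorithm:
  94 = 3*31 + 1, so a_0 = 3.
  31 = 31*1 + 0, so a_1 = 31.
so x = [3; 31].
Convergents (p_i = a_i*p_{i-1} + p_{i-2}, q_i = a_i*q_{i-1} + q_{i-2} with p_{-2}=0, p_{-1}=1, q_{-2}=1, q_{-1}=0), until the denominator exceeds 12:
  i=0: a_0=3, p_0 = 3*1 + 0 = 3, q_0 = 3*0 + 1 = 1.
  i=1: a_1=31, p_1 = 31*3 + 1 = 94, q_1 = 31*1 + 0 = 31.
q_1 = 31 > 12, so the last convergent with denominator <= 12 is p_0/q_0 = 3/1.
The closest fraction with denominator <= 12 is either p_0/q_0 or the intermediate fraction (k*p_0 + p_{-1})/(k*q_0 + q_{-1}) with the largest k >= 1 whose denominator stays <= 12; these approach x as k grows, and every other convergent or intermediate fraction in range is farther away.
Largest k: floor((12 - q_{-1})/q_0) = floor((12 - 0)/1) = 12 (using the seeds p_{-1} = 1, q_{-1} = 0).
That gives (12*3 + 1)/(12*1 + 0) = 37/12.
Compare the errors: |x - 3/1| = |94*1 - 3*31|/(31*1) = 1/31, and |x - 37/12| = |94*12 - 37*31|/(31*12) = 19/372.
Cross-multiplying, 1*372 = 372 < 589 = 19*31, so 1/31 is smaller: the convergent 3/1 is closer to x than 37/12.

3/1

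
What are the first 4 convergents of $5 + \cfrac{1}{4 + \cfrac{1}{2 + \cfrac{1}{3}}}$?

Using the convergent recurrence p_i = a_i*p_{i-1} + p_{i-2}, q_i = a_i*q_{i-1} + q_{i-2} with p_{-2}=0, p_{-1}=1, q_{-2}=1, q_{-1}=0:
  i=0: a_0=5, p_0 = 5*1 + 0 = 5, q_0 = 5*0 + 1 = 1.
  i=1: a_1=4, p_1 = 4*5 + 1 = 21, q_1 = 4*1 + 0 = 4.
  i=2: a_2=2, p_2 = 2*21 + 5 = 47, q_2 = 2*4 + 1 = 9.
  i=3: a_3=3, p_3 = 3*47 + 21 = 162, q_3 = 3*9 + 4 = 31.

5/1, 21/4, 47/9, 162/31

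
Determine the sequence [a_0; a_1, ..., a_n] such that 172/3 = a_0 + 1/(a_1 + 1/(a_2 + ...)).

[57; 3]

Run the Euclidean algorithm on 172 and 3; the successive quotients are the partial quotients a_0, a_1, ... (each step inverts the fractional part left over by the previous one):
  172 = 57*3 + 1, so a_0 = 57.
  3 = 3*1 + 0, so a_1 = 3.
The remainder reaches 0 after 2 divisions, so the expansion has 2 partial quotients, read off in order.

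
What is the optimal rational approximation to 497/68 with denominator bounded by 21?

95/13

Expand x = 497/68 as a continued fraction with the Euclidean algorithm:
  497 = 7*68 + 21, so a_0 = 7.
  68 = 3*21 + 5, so a_1 = 3.
  21 = 4*5 + 1, so a_2 = 4.
  5 = 5*1 + 0, so a_3 = 5.
so x = [7; 3, 4, 5].
Convergents (p_i = a_i*p_{i-1} + p_{i-2}, q_i = a_i*q_{i-1} + q_{i-2} with p_{-2}=0, p_{-1}=1, q_{-2}=1, q_{-1}=0), until the denominator exceeds 21:
  i=0: a_0=7, p_0 = 7*1 + 0 = 7, q_0 = 7*0 + 1 = 1.
  i=1: a_1=3, p_1 = 3*7 + 1 = 22, q_1 = 3*1 + 0 = 3.
  i=2: a_2=4, p_2 = 4*22 + 7 = 95, q_2 = 4*3 + 1 = 13.
  i=3: a_3=5, p_3 = 5*95 + 22 = 497, q_3 = 5*13 + 3 = 68.
q_3 = 68 > 21, so the last convergent with denominator <= 21 is p_2/q_2 = 95/13.
The closest fraction with denominator <= 21 is either p_2/q_2 or the intermediate fraction (k*p_2 + p_1)/(k*q_2 + q_1) with the largest k >= 1 whose denominator stays <= 21; these approach x as k grows, and every other convergent or intermediate fraction in range is farther away.
Largest k: floor((21 - q_1)/q_2) = floor((21 - 3)/13) = 1.
That gives (1*95 + 22)/(1*13 + 3) = 117/16.
Compare the errors: |x - 95/13| = |497*13 - 95*68|/(68*13) = 1/884, and |x - 117/16| = |497*16 - 117*68|/(68*16) = 4/1088.
Cross-multiplying, 1*1088 = 1088 < 3536 = 4*884, so 1/884 is smaller: the convergent 95/13 is closer to x than 117/16.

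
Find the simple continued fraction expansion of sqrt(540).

[23; (4, 4, 1, 10, 1, 4, 4, 46)]

Write x_i = (sqrt(540) + m_i)/d_i with (m_0, d_0) = (0, 1). a_0 = floor(sqrt(540)) = 23, since 23^2 = 529 <= 540 < 576 = 24^2.
Iterate m_{i+1} = d_i*a_i - m_i, d_{i+1} = (540 - m_{i+1}^2)/d_i, a_{i+1} = floor((a_0 + m_{i+1})/d_{i+1}):
  m_1 = 1*23 - 0 = 23, d_1 = (540 - 23^2)/1 = 11/1 = 11, a_1 = floor((23 + 23)/11) = 4.
  m_2 = 11*4 - 23 = 21, d_2 = (540 - 21^2)/11 = 99/11 = 9, a_2 = floor((23 + 21)/9) = 4.
  m_3 = 9*4 - 21 = 15, d_3 = (540 - 15^2)/9 = 315/9 = 35, a_3 = floor((23 + 15)/35) = 1.
  m_4 = 35*1 - 15 = 20, d_4 = (540 - 20^2)/35 = 140/35 = 4, a_4 = floor((23 + 20)/4) = 10.
  m_5 = 4*10 - 20 = 20, d_5 = (540 - 20^2)/4 = 140/4 = 35, a_5 = floor((23 + 20)/35) = 1.
  m_6 = 35*1 - 20 = 15, d_6 = (540 - 15^2)/35 = 315/35 = 9, a_6 = floor((23 + 15)/9) = 4.
  m_7 = 9*4 - 15 = 21, d_7 = (540 - 21^2)/9 = 99/9 = 11, a_7 = floor((23 + 21)/11) = 4.
  m_8 = 11*4 - 21 = 23, d_8 = (540 - 23^2)/11 = 11/11 = 1, a_8 = floor((23 + 23)/1) = 46.
  m_9 = 1*46 - 23 = 23, d_9 = (540 - 23^2)/1 = 11/1 = 11: (m_9, d_9) = (m_1, d_1) = (23, 11), so from here the quotients repeat a_1, ..., a_8; the period length is 8.
Hence the expansion of sqrt(540) is a_0 = 23 followed by the repeating block 4, 4, 1, 10, 1, 4, 4, 46 (period 8).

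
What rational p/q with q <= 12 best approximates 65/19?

41/12

Expand x = 65/19 as a continued fraction with the Euclidean algorithm:
  65 = 3*19 + 8, so a_0 = 3.
  19 = 2*8 + 3, so a_1 = 2.
  8 = 2*3 + 2, so a_2 = 2.
  3 = 1*2 + 1, so a_3 = 1.
  2 = 2*1 + 0, so a_4 = 2.
so x = [3; 2, 2, 1, 2].
Convergents (p_i = a_i*p_{i-1} + p_{i-2}, q_i = a_i*q_{i-1} + q_{i-2} with p_{-2}=0, p_{-1}=1, q_{-2}=1, q_{-1}=0), until the denominator exceeds 12:
  i=0: a_0=3, p_0 = 3*1 + 0 = 3, q_0 = 3*0 + 1 = 1.
  i=1: a_1=2, p_1 = 2*3 + 1 = 7, q_1 = 2*1 + 0 = 2.
  i=2: a_2=2, p_2 = 2*7 + 3 = 17, q_2 = 2*2 + 1 = 5.
  i=3: a_3=1, p_3 = 1*17 + 7 = 24, q_3 = 1*5 + 2 = 7.
  i=4: a_4=2, p_4 = 2*24 + 17 = 65, q_4 = 2*7 + 5 = 19.
q_4 = 19 > 12, so the last convergent with denominator <= 12 is p_3/q_3 = 24/7.
The closest fraction with denominator <= 12 is either p_3/q_3 or the intermediate fraction (k*p_3 + p_2)/(k*q_3 + q_2) with the largest k >= 1 whose denominator stays <= 12; these approach x as k grows, and every other convergent or intermediate fraction in range is farther away.
Largest k: floor((12 - q_2)/q_3) = floor((12 - 5)/7) = 1.
That gives (1*24 + 17)/(1*7 + 5) = 41/12.
Compare the errors: |x - 24/7| = |65*7 - 24*19|/(19*7) = 1/133, and |x - 41/12| = |65*12 - 41*19|/(19*12) = 1/228.
Cross-multiplying, 1*133 = 133 < 228 = 1*228, so 1/228 is smaller: the intermediate fraction 41/12 is closer to x than 24/7.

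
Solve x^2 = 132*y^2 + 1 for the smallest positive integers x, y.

(x, y) = (23, 2)

First expand sqrt(132) as a continued fraction. With x_i = (sqrt(132) + m_i)/d_i and (m_0, d_0) = (0, 1): a_0 = floor(sqrt(132)) = 11, since 11^2 = 121 <= 132 < 144 = 12^2.
Iterate m_{i+1} = d_i*a_i - m_i, d_{i+1} = (132 - m_{i+1}^2)/d_i, a_{i+1} = floor((a_0 + m_{i+1})/d_{i+1}):
  m_1 = 1*11 - 0 = 11, d_1 = (132 - 11^2)/1 = 11/1 = 11, a_1 = floor((11 + 11)/11) = 2.
  m_2 = 11*2 - 11 = 11, d_2 = (132 - 11^2)/11 = 11/11 = 1, a_2 = floor((11 + 11)/1) = 22.
  m_3 = 1*22 - 11 = 11, d_3 = (132 - 11^2)/1 = 11/1 = 11: (m_3, d_3) = (m_1, d_1) = (11, 11), so from here the quotients repeat a_1, a_2; the period length is 2.
So sqrt(132) = [11; (2, 22)] with period length k = 2.
k is even, so the fundamental solution of x^2 - 132y^2 = 1 is (p_{k-1}, q_{k-1}) = (p_1, q_1); compute convergents through index 1.
Convergents (p_i = a_i*p_{i-1} + p_{i-2}, q_i = a_i*q_{i-1} + q_{i-2} with p_{-2}=0, p_{-1}=1, q_{-2}=1, q_{-1}=0):
  i=0: a_0=11, p_0 = 11*1 + 0 = 11, q_0 = 11*0 + 1 = 1.
  i=1: a_1=2, p_1 = 2*11 + 1 = 23, q_1 = 2*1 + 0 = 2.
Check: 23^2 - 132*2^2 = 529 - 528 = 1, so (x, y) = (23, 2) solves the equation, and by the theorem it is the least positive solution.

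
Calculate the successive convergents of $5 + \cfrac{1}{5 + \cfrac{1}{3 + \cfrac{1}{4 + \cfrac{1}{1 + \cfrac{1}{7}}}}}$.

Using the convergent recurrence p_i = a_i*p_{i-1} + p_{i-2}, q_i = a_i*q_{i-1} + q_{i-2} with p_{-2}=0, p_{-1}=1, q_{-2}=1, q_{-1}=0:
  i=0: a_0=5, p_0 = 5*1 + 0 = 5, q_0 = 5*0 + 1 = 1.
  i=1: a_1=5, p_1 = 5*5 + 1 = 26, q_1 = 5*1 + 0 = 5.
  i=2: a_2=3, p_2 = 3*26 + 5 = 83, q_2 = 3*5 + 1 = 16.
  i=3: a_3=4, p_3 = 4*83 + 26 = 358, q_3 = 4*16 + 5 = 69.
  i=4: a_4=1, p_4 = 1*358 + 83 = 441, q_4 = 1*69 + 16 = 85.
  i=5: a_5=7, p_5 = 7*441 + 358 = 3445, q_5 = 7*85 + 69 = 664.

5/1, 26/5, 83/16, 358/69, 441/85, 3445/664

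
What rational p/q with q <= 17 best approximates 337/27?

Expand x = 337/27 as a continued fraction with the Euclidean algorithm:
  337 = 12*27 + 13, so a_0 = 12.
  27 = 2*13 + 1, so a_1 = 2.
  13 = 13*1 + 0, so a_2 = 13.
so x = [12; 2, 13].
Convergents (p_i = a_i*p_{i-1} + p_{i-2}, q_i = a_i*q_{i-1} + q_{i-2} with p_{-2}=0, p_{-1}=1, q_{-2}=1, q_{-1}=0), until the denominator exceeds 17:
  i=0: a_0=12, p_0 = 12*1 + 0 = 12, q_0 = 12*0 + 1 = 1.
  i=1: a_1=2, p_1 = 2*12 + 1 = 25, q_1 = 2*1 + 0 = 2.
  i=2: a_2=13, p_2 = 13*25 + 12 = 337, q_2 = 13*2 + 1 = 27.
q_2 = 27 > 17, so the last convergent with denominator <= 17 is p_1/q_1 = 25/2.
The closest fraction with denominator <= 17 is either p_1/q_1 or the intermediate fraction (k*p_1 + p_0)/(k*q_1 + q_0) with the largest k >= 1 whose denominator stays <= 17; these approach x as k grows, and every other convergent or intermediate fraction in range is farther away.
Largest k: floor((17 - q_0)/q_1) = floor((17 - 1)/2) = 8.
That gives (8*25 + 12)/(8*2 + 1) = 212/17.
Compare the errors: |x - 25/2| = |337*2 - 25*27|/(27*2) = 1/54, and |x - 212/17| = |337*17 - 212*27|/(27*17) = 5/459.
Cross-multiplying, 5*54 = 270 < 459 = 1*459, so 5/459 is smaller: the intermediate fraction 212/17 is closer to x than 25/2.

212/17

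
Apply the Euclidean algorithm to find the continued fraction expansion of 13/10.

Run the Euclidean algorithm on 13 and 10; the successive quotients are the partial quotients a_0, a_1, ... (each step inverts the fractional part left over by the previous one):
  13 = 1*10 + 3, so a_0 = 1.
  10 = 3*3 + 1, so a_1 = 3.
  3 = 3*1 + 0, so a_2 = 3.
The remainder reaches 0 after 3 divisions, so the expansion has 3 partial quotients, read off in order.

[1; 3, 3]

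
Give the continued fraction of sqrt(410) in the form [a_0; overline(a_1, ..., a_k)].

[20; overline(4, 40)]

Write x_i = (sqrt(410) + m_i)/d_i with (m_0, d_0) = (0, 1). a_0 = floor(sqrt(410)) = 20, since 20^2 = 400 <= 410 < 441 = 21^2.
Iterate m_{i+1} = d_i*a_i - m_i, d_{i+1} = (410 - m_{i+1}^2)/d_i, a_{i+1} = floor((a_0 + m_{i+1})/d_{i+1}):
  m_1 = 1*20 - 0 = 20, d_1 = (410 - 20^2)/1 = 10/1 = 10, a_1 = floor((20 + 20)/10) = 4.
  m_2 = 10*4 - 20 = 20, d_2 = (410 - 20^2)/10 = 10/10 = 1, a_2 = floor((20 + 20)/1) = 40.
  m_3 = 1*40 - 20 = 20, d_3 = (410 - 20^2)/1 = 10/1 = 10: (m_3, d_3) = (m_1, d_1) = (20, 10), so from here the quotients repeat a_1, a_2; the period length is 2.
Hence the expansion of sqrt(410) is a_0 = 20 followed by the repeating block 4, 40 (period 2).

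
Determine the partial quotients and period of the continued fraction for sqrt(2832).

[53; (4, 1, 1, 1, 1, 1, 1, 1, 1, 1, 4, 106)]

Write x_i = (sqrt(2832) + m_i)/d_i with (m_0, d_0) = (0, 1). a_0 = floor(sqrt(2832)) = 53, since 53^2 = 2809 <= 2832 < 2916 = 54^2.
Iterate m_{i+1} = d_i*a_i - m_i, d_{i+1} = (2832 - m_{i+1}^2)/d_i, a_{i+1} = floor((a_0 + m_{i+1})/d_{i+1}):
  m_1 = 1*53 - 0 = 53, d_1 = (2832 - 53^2)/1 = 23/1 = 23, a_1 = floor((53 + 53)/23) = 4.
  m_2 = 23*4 - 53 = 39, d_2 = (2832 - 39^2)/23 = 1311/23 = 57, a_2 = floor((53 + 39)/57) = 1.
  m_3 = 57*1 - 39 = 18, d_3 = (2832 - 18^2)/57 = 2508/57 = 44, a_3 = floor((53 + 18)/44) = 1.
  m_4 = 44*1 - 18 = 26, d_4 = (2832 - 26^2)/44 = 2156/44 = 49, a_4 = floor((53 + 26)/49) = 1.
  m_5 = 49*1 - 26 = 23, d_5 = (2832 - 23^2)/49 = 2303/49 = 47, a_5 = floor((53 + 23)/47) = 1.
  m_6 = 47*1 - 23 = 24, d_6 = (2832 - 24^2)/47 = 2256/47 = 48, a_6 = floor((53 + 24)/48) = 1.
  m_7 = 48*1 - 24 = 24, d_7 = (2832 - 24^2)/48 = 2256/48 = 47, a_7 = floor((53 + 24)/47) = 1.
  m_8 = 47*1 - 24 = 23, d_8 = (2832 - 23^2)/47 = 2303/47 = 49, a_8 = floor((53 + 23)/49) = 1.
  m_9 = 49*1 - 23 = 26, d_9 = (2832 - 26^2)/49 = 2156/49 = 44, a_9 = floor((53 + 26)/44) = 1.
  m_10 = 44*1 - 26 = 18, d_10 = (2832 - 18^2)/44 = 2508/44 = 57, a_10 = floor((53 + 18)/57) = 1.
  m_11 = 57*1 - 18 = 39, d_11 = (2832 - 39^2)/57 = 1311/57 = 23, a_11 = floor((53 + 39)/23) = 4.
  m_12 = 23*4 - 39 = 53, d_12 = (2832 - 53^2)/23 = 23/23 = 1, a_12 = floor((53 + 53)/1) = 106.
  m_13 = 1*106 - 53 = 53, d_13 = (2832 - 53^2)/1 = 23/1 = 23: (m_13, d_13) = (m_1, d_1) = (53, 23), so from here the quotients repeat a_1, ..., a_12; the period length is 12.
Hence the expansion of sqrt(2832) is a_0 = 53 followed by the repeating block 4, 1, 1, 1, 1, 1, 1, 1, 1, 1, 4, 106 (period 12).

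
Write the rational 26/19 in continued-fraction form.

Run the Euclidean algorithm on 26 and 19; the successive quotients are the partial quotients a_0, a_1, ... (each step inverts the fractional part left over by the previous one):
  26 = 1*19 + 7, so a_0 = 1.
  19 = 2*7 + 5, so a_1 = 2.
  7 = 1*5 + 2, so a_2 = 1.
  5 = 2*2 + 1, so a_3 = 2.
  2 = 2*1 + 0, so a_4 = 2.
The remainder reaches 0 after 5 divisions, so the expansion has 5 partial quotients, read off in order.

[1; 2, 1, 2, 2]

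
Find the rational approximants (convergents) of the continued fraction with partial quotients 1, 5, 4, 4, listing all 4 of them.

Using the convergent recurrence p_i = a_i*p_{i-1} + p_{i-2}, q_i = a_i*q_{i-1} + q_{i-2} with p_{-2}=0, p_{-1}=1, q_{-2}=1, q_{-1}=0:
  i=0: a_0=1, p_0 = 1*1 + 0 = 1, q_0 = 1*0 + 1 = 1.
  i=1: a_1=5, p_1 = 5*1 + 1 = 6, q_1 = 5*1 + 0 = 5.
  i=2: a_2=4, p_2 = 4*6 + 1 = 25, q_2 = 4*5 + 1 = 21.
  i=3: a_3=4, p_3 = 4*25 + 6 = 106, q_3 = 4*21 + 5 = 89.

1/1, 6/5, 25/21, 106/89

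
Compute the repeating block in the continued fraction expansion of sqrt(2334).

Write x_i = (sqrt(2334) + m_i)/d_i with (m_0, d_0) = (0, 1). a_0 = floor(sqrt(2334)) = 48, since 48^2 = 2304 <= 2334 < 2401 = 49^2.
Iterate m_{i+1} = d_i*a_i - m_i, d_{i+1} = (2334 - m_{i+1}^2)/d_i, a_{i+1} = floor((a_0 + m_{i+1})/d_{i+1}):
  m_1 = 1*48 - 0 = 48, d_1 = (2334 - 48^2)/1 = 30/1 = 30, a_1 = floor((48 + 48)/30) = 3.
  m_2 = 30*3 - 48 = 42, d_2 = (2334 - 42^2)/30 = 570/30 = 19, a_2 = floor((48 + 42)/19) = 4.
  m_3 = 19*4 - 42 = 34, d_3 = (2334 - 34^2)/19 = 1178/19 = 62, a_3 = floor((48 + 34)/62) = 1.
  m_4 = 62*1 - 34 = 28, d_4 = (2334 - 28^2)/62 = 1550/62 = 25, a_4 = floor((48 + 28)/25) = 3.
  m_5 = 25*3 - 28 = 47, d_5 = (2334 - 47^2)/25 = 125/25 = 5, a_5 = floor((48 + 47)/5) = 19.
  m_6 = 5*19 - 47 = 48, d_6 = (2334 - 48^2)/5 = 30/5 = 6, a_6 = floor((48 + 48)/6) = 16.
  m_7 = 6*16 - 48 = 48, d_7 = (2334 - 48^2)/6 = 30/6 = 5, a_7 = floor((48 + 48)/5) = 19.
  m_8 = 5*19 - 48 = 47, d_8 = (2334 - 47^2)/5 = 125/5 = 25, a_8 = floor((48 + 47)/25) = 3.
  m_9 = 25*3 - 47 = 28, d_9 = (2334 - 28^2)/25 = 1550/25 = 62, a_9 = floor((48 + 28)/62) = 1.
  m_10 = 62*1 - 28 = 34, d_10 = (2334 - 34^2)/62 = 1178/62 = 19, a_10 = floor((48 + 34)/19) = 4.
  m_11 = 19*4 - 34 = 42, d_11 = (2334 - 42^2)/19 = 570/19 = 30, a_11 = floor((48 + 42)/30) = 3.
  m_12 = 30*3 - 42 = 48, d_12 = (2334 - 48^2)/30 = 30/30 = 1, a_12 = floor((48 + 48)/1) = 96.
  m_13 = 1*96 - 48 = 48, d_13 = (2334 - 48^2)/1 = 30/1 = 30: (m_13, d_13) = (m_1, d_1) = (48, 30), so from here the quotients repeat a_1, ..., a_12; the period length is 12.
Hence the expansion of sqrt(2334) is a_0 = 48 followed by the repeating block 3, 4, 1, 3, 19, 16, 19, 3, 1, 4, 3, 96 (period 12).

[48; (3, 4, 1, 3, 19, 16, 19, 3, 1, 4, 3, 96)]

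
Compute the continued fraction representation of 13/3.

[4; 3]

Run the Euclidean algorithm on 13 and 3; the successive quotients are the partial quotients a_0, a_1, ... (each step inverts the fractional part left over by the previous one):
  13 = 4*3 + 1, so a_0 = 4.
  3 = 3*1 + 0, so a_1 = 3.
The remainder reaches 0 after 2 divisions, so the expansion has 2 partial quotients, read off in order.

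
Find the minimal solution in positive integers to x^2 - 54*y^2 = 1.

(x, y) = (485, 66)

First expand sqrt(54) as a continued fraction. With x_i = (sqrt(54) + m_i)/d_i and (m_0, d_0) = (0, 1): a_0 = floor(sqrt(54)) = 7, since 7^2 = 49 <= 54 < 64 = 8^2.
Iterate m_{i+1} = d_i*a_i - m_i, d_{i+1} = (54 - m_{i+1}^2)/d_i, a_{i+1} = floor((a_0 + m_{i+1})/d_{i+1}):
  m_1 = 1*7 - 0 = 7, d_1 = (54 - 7^2)/1 = 5/1 = 5, a_1 = floor((7 + 7)/5) = 2.
  m_2 = 5*2 - 7 = 3, d_2 = (54 - 3^2)/5 = 45/5 = 9, a_2 = floor((7 + 3)/9) = 1.
  m_3 = 9*1 - 3 = 6, d_3 = (54 - 6^2)/9 = 18/9 = 2, a_3 = floor((7 + 6)/2) = 6.
  m_4 = 2*6 - 6 = 6, d_4 = (54 - 6^2)/2 = 18/2 = 9, a_4 = floor((7 + 6)/9) = 1.
  m_5 = 9*1 - 6 = 3, d_5 = (54 - 3^2)/9 = 45/9 = 5, a_5 = floor((7 + 3)/5) = 2.
  m_6 = 5*2 - 3 = 7, d_6 = (54 - 7^2)/5 = 5/5 = 1, a_6 = floor((7 + 7)/1) = 14.
  m_7 = 1*14 - 7 = 7, d_7 = (54 - 7^2)/1 = 5/1 = 5: (m_7, d_7) = (m_1, d_1) = (7, 5), so from here the quotients repeat a_1, ..., a_6; the period length is 6.
So sqrt(54) = [7; (2, 1, 6, 1, 2, 14)] with period length k = 6.
k is even, so the fundamental solution of x^2 - 54y^2 = 1 is (p_{k-1}, q_{k-1}) = (p_5, q_5); compute convergents through index 5.
Convergents (p_i = a_i*p_{i-1} + p_{i-2}, q_i = a_i*q_{i-1} + q_{i-2} with p_{-2}=0, p_{-1}=1, q_{-2}=1, q_{-1}=0):
  i=0: a_0=7, p_0 = 7*1 + 0 = 7, q_0 = 7*0 + 1 = 1.
  i=1: a_1=2, p_1 = 2*7 + 1 = 15, q_1 = 2*1 + 0 = 2.
  i=2: a_2=1, p_2 = 1*15 + 7 = 22, q_2 = 1*2 + 1 = 3.
  i=3: a_3=6, p_3 = 6*22 + 15 = 147, q_3 = 6*3 + 2 = 20.
  i=4: a_4=1, p_4 = 1*147 + 22 = 169, q_4 = 1*20 + 3 = 23.
  i=5: a_5=2, p_5 = 2*169 + 147 = 485, q_5 = 2*23 + 20 = 66.
Check: 485^2 - 54*66^2 = 235225 - 235224 = 1, so (x, y) = (485, 66) solves the equation, and by the theorem it is the least positive solution.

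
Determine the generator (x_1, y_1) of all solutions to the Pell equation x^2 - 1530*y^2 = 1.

(x, y) = (229841, 5876)

First expand sqrt(1530) as a continued fraction. With x_i = (sqrt(1530) + m_i)/d_i and (m_0, d_0) = (0, 1): a_0 = floor(sqrt(1530)) = 39, since 39^2 = 1521 <= 1530 < 1600 = 40^2.
Iterate m_{i+1} = d_i*a_i - m_i, d_{i+1} = (1530 - m_{i+1}^2)/d_i, a_{i+1} = floor((a_0 + m_{i+1})/d_{i+1}):
  m_1 = 1*39 - 0 = 39, d_1 = (1530 - 39^2)/1 = 9/1 = 9, a_1 = floor((39 + 39)/9) = 8.
  m_2 = 9*8 - 39 = 33, d_2 = (1530 - 33^2)/9 = 441/9 = 49, a_2 = floor((39 + 33)/49) = 1.
  m_3 = 49*1 - 33 = 16, d_3 = (1530 - 16^2)/49 = 1274/49 = 26, a_3 = floor((39 + 16)/26) = 2.
  m_4 = 26*2 - 16 = 36, d_4 = (1530 - 36^2)/26 = 234/26 = 9, a_4 = floor((39 + 36)/9) = 8.
  m_5 = 9*8 - 36 = 36, d_5 = (1530 - 36^2)/9 = 234/9 = 26, a_5 = floor((39 + 36)/26) = 2.
  m_6 = 26*2 - 36 = 16, d_6 = (1530 - 16^2)/26 = 1274/26 = 49, a_6 = floor((39 + 16)/49) = 1.
  m_7 = 49*1 - 16 = 33, d_7 = (1530 - 33^2)/49 = 441/49 = 9, a_7 = floor((39 + 33)/9) = 8.
  m_8 = 9*8 - 33 = 39, d_8 = (1530 - 39^2)/9 = 9/9 = 1, a_8 = floor((39 + 39)/1) = 78.
  m_9 = 1*78 - 39 = 39, d_9 = (1530 - 39^2)/1 = 9/1 = 9: (m_9, d_9) = (m_1, d_1) = (39, 9), so from here the quotients repeat a_1, ..., a_8; the period length is 8.
So sqrt(1530) = [39; (8, 1, 2, 8, 2, 1, 8, 78)] with period length k = 8.
k is even, so the fundamental solution of x^2 - 1530y^2 = 1 is (p_{k-1}, q_{k-1}) = (p_7, q_7); compute convergents through index 7.
Convergents (p_i = a_i*p_{i-1} + p_{i-2}, q_i = a_i*q_{i-1} + q_{i-2} with p_{-2}=0, p_{-1}=1, q_{-2}=1, q_{-1}=0):
  i=0: a_0=39, p_0 = 39*1 + 0 = 39, q_0 = 39*0 + 1 = 1.
  i=1: a_1=8, p_1 = 8*39 + 1 = 313, q_1 = 8*1 + 0 = 8.
  i=2: a_2=1, p_2 = 1*313 + 39 = 352, q_2 = 1*8 + 1 = 9.
  i=3: a_3=2, p_3 = 2*352 + 313 = 1017, q_3 = 2*9 + 8 = 26.
  i=4: a_4=8, p_4 = 8*1017 + 352 = 8488, q_4 = 8*26 + 9 = 217.
  i=5: a_5=2, p_5 = 2*8488 + 1017 = 17993, q_5 = 2*217 + 26 = 460.
  i=6: a_6=1, p_6 = 1*17993 + 8488 = 26481, q_6 = 1*460 + 217 = 677.
  i=7: a_7=8, p_7 = 8*26481 + 17993 = 229841, q_7 = 8*677 + 460 = 5876.
Check: 229841^2 - 1530*5876^2 = 52826885281 - 52826885280 = 1, so (x, y) = (229841, 5876) solves the equation, and by the theorem it is the least positive solution.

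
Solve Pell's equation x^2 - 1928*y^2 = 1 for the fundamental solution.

First expand sqrt(1928) as a continued fraction. With x_i = (sqrt(1928) + m_i)/d_i and (m_0, d_0) = (0, 1): a_0 = floor(sqrt(1928)) = 43, since 43^2 = 1849 <= 1928 < 1936 = 44^2.
Iterate m_{i+1} = d_i*a_i - m_i, d_{i+1} = (1928 - m_{i+1}^2)/d_i, a_{i+1} = floor((a_0 + m_{i+1})/d_{i+1}):
  m_1 = 1*43 - 0 = 43, d_1 = (1928 - 43^2)/1 = 79/1 = 79, a_1 = floor((43 + 43)/79) = 1.
  m_2 = 79*1 - 43 = 36, d_2 = (1928 - 36^2)/79 = 632/79 = 8, a_2 = floor((43 + 36)/8) = 9.
  m_3 = 8*9 - 36 = 36, d_3 = (1928 - 36^2)/8 = 632/8 = 79, a_3 = floor((43 + 36)/79) = 1.
  m_4 = 79*1 - 36 = 43, d_4 = (1928 - 43^2)/79 = 79/79 = 1, a_4 = floor((43 + 43)/1) = 86.
  m_5 = 1*86 - 43 = 43, d_5 = (1928 - 43^2)/1 = 79/1 = 79: (m_5, d_5) = (m_1, d_1) = (43, 79), so from here the quotients repeat a_1, ..., a_4; the period length is 4.
So sqrt(1928) = [43; (1, 9, 1, 86)] with period length k = 4.
k is even, so the fundamental solution of x^2 - 1928y^2 = 1 is (p_{k-1}, q_{k-1}) = (p_3, q_3); compute convergents through index 3.
Convergents (p_i = a_i*p_{i-1} + p_{i-2}, q_i = a_i*q_{i-1} + q_{i-2} with p_{-2}=0, p_{-1}=1, q_{-2}=1, q_{-1}=0):
  i=0: a_0=43, p_0 = 43*1 + 0 = 43, q_0 = 43*0 + 1 = 1.
  i=1: a_1=1, p_1 = 1*43 + 1 = 44, q_1 = 1*1 + 0 = 1.
  i=2: a_2=9, p_2 = 9*44 + 43 = 439, q_2 = 9*1 + 1 = 10.
  i=3: a_3=1, p_3 = 1*439 + 44 = 483, q_3 = 1*10 + 1 = 11.
Check: 483^2 - 1928*11^2 = 233289 - 233288 = 1, so (x, y) = (483, 11) solves the equation, and by the theorem it is the least positive solution.

(x, y) = (483, 11)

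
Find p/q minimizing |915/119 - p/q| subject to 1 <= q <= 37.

Expand x = 915/119 as a continued fraction with the Euclidean algorithm:
  915 = 7*119 + 82, so a_0 = 7.
  119 = 1*82 + 37, so a_1 = 1.
  82 = 2*37 + 8, so a_2 = 2.
  37 = 4*8 + 5, so a_3 = 4.
  8 = 1*5 + 3, so a_4 = 1.
  5 = 1*3 + 2, so a_5 = 1.
  3 = 1*2 + 1, so a_6 = 1.
  2 = 2*1 + 0, so a_7 = 2.
so x = [7; 1, 2, 4, 1, 1, 1, 2].
Convergents (p_i = a_i*p_{i-1} + p_{i-2}, q_i = a_i*q_{i-1} + q_{i-2} with p_{-2}=0, p_{-1}=1, q_{-2}=1, q_{-1}=0), until the denominator exceeds 37:
  i=0: a_0=7, p_0 = 7*1 + 0 = 7, q_0 = 7*0 + 1 = 1.
  i=1: a_1=1, p_1 = 1*7 + 1 = 8, q_1 = 1*1 + 0 = 1.
  i=2: a_2=2, p_2 = 2*8 + 7 = 23, q_2 = 2*1 + 1 = 3.
  i=3: a_3=4, p_3 = 4*23 + 8 = 100, q_3 = 4*3 + 1 = 13.
  i=4: a_4=1, p_4 = 1*100 + 23 = 123, q_4 = 1*13 + 3 = 16.
  i=5: a_5=1, p_5 = 1*123 + 100 = 223, q_5 = 1*16 + 13 = 29.
  i=6: a_6=1, p_6 = 1*223 + 123 = 346, q_6 = 1*29 + 16 = 45.
q_6 = 45 > 37, so the last convergent with denominator <= 37 is p_5/q_5 = 223/29.
The closest fraction with denominator <= 37 is either p_5/q_5 or the intermediate fraction (k*p_5 + p_4)/(k*q_5 + q_4) with the largest k >= 1 whose denominator stays <= 37; these approach x as k grows, and every other convergent or intermediate fraction in range is farther away.
Largest k: floor((37 - q_4)/q_5) = floor((37 - 16)/29) = 0.
Since k = 0, no intermediate fraction beyond p_5/q_5 has denominator <= 37, so the convergent 223/29 is the closest (its error is |915*29 - 223*119|/(119*29) = 2/3451).

223/29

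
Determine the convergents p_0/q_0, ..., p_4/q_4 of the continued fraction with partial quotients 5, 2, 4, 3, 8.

Using the convergent recurrence p_i = a_i*p_{i-1} + p_{i-2}, q_i = a_i*q_{i-1} + q_{i-2} with p_{-2}=0, p_{-1}=1, q_{-2}=1, q_{-1}=0:
  i=0: a_0=5, p_0 = 5*1 + 0 = 5, q_0 = 5*0 + 1 = 1.
  i=1: a_1=2, p_1 = 2*5 + 1 = 11, q_1 = 2*1 + 0 = 2.
  i=2: a_2=4, p_2 = 4*11 + 5 = 49, q_2 = 4*2 + 1 = 9.
  i=3: a_3=3, p_3 = 3*49 + 11 = 158, q_3 = 3*9 + 2 = 29.
  i=4: a_4=8, p_4 = 8*158 + 49 = 1313, q_4 = 8*29 + 9 = 241.

5/1, 11/2, 49/9, 158/29, 1313/241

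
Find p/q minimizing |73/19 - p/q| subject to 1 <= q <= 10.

Expand x = 73/19 as a continued fraction with the Euclidean algorithm:
  73 = 3*19 + 16, so a_0 = 3.
  19 = 1*16 + 3, so a_1 = 1.
  16 = 5*3 + 1, so a_2 = 5.
  3 = 3*1 + 0, so a_3 = 3.
so x = [3; 1, 5, 3].
Convergents (p_i = a_i*p_{i-1} + p_{i-2}, q_i = a_i*q_{i-1} + q_{i-2} with p_{-2}=0, p_{-1}=1, q_{-2}=1, q_{-1}=0), until the denominator exceeds 10:
  i=0: a_0=3, p_0 = 3*1 + 0 = 3, q_0 = 3*0 + 1 = 1.
  i=1: a_1=1, p_1 = 1*3 + 1 = 4, q_1 = 1*1 + 0 = 1.
  i=2: a_2=5, p_2 = 5*4 + 3 = 23, q_2 = 5*1 + 1 = 6.
  i=3: a_3=3, p_3 = 3*23 + 4 = 73, q_3 = 3*6 + 1 = 19.
q_3 = 19 > 10, so the last convergent with denominator <= 10 is p_2/q_2 = 23/6.
The closest fraction with denominator <= 10 is either p_2/q_2 or the intermediate fraction (k*p_2 + p_1)/(k*q_2 + q_1) with the largest k >= 1 whose denominator stays <= 10; these approach x as k grows, and every other convergent or intermediate fraction in range is farther away.
Largest k: floor((10 - q_1)/q_2) = floor((10 - 1)/6) = 1.
That gives (1*23 + 4)/(1*6 + 1) = 27/7.
Compare the errors: |x - 23/6| = |73*6 - 23*19|/(19*6) = 1/114, and |x - 27/7| = |73*7 - 27*19|/(19*7) = 2/133.
Cross-multiplying, 1*133 = 133 < 228 = 2*114, so 1/114 is smaller: the convergent 23/6 is closer to x than 27/7.

23/6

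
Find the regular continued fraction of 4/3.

[1; 3]

Run the Euclidean algorithm on 4 and 3; the successive quotients are the partial quotients a_0, a_1, ... (each step inverts the fractional part left over by the previous one):
  4 = 1*3 + 1, so a_0 = 1.
  3 = 3*1 + 0, so a_1 = 3.
The remainder reaches 0 after 2 divisions, so the expansion has 2 partial quotients, read off in order.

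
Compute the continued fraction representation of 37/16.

Run the Euclidean algorithm on 37 and 16; the successive quotients are the partial quotients a_0, a_1, ... (each step inverts the fractional part left over by the previous one):
  37 = 2*16 + 5, so a_0 = 2.
  16 = 3*5 + 1, so a_1 = 3.
  5 = 5*1 + 0, so a_2 = 5.
The remainder reaches 0 after 3 divisions, so the expansion has 3 partial quotients, read off in order.

[2; 3, 5]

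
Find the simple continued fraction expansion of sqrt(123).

[11; (11, 22)]

Write x_i = (sqrt(123) + m_i)/d_i with (m_0, d_0) = (0, 1). a_0 = floor(sqrt(123)) = 11, since 11^2 = 121 <= 123 < 144 = 12^2.
Iterate m_{i+1} = d_i*a_i - m_i, d_{i+1} = (123 - m_{i+1}^2)/d_i, a_{i+1} = floor((a_0 + m_{i+1})/d_{i+1}):
  m_1 = 1*11 - 0 = 11, d_1 = (123 - 11^2)/1 = 2/1 = 2, a_1 = floor((11 + 11)/2) = 11.
  m_2 = 2*11 - 11 = 11, d_2 = (123 - 11^2)/2 = 2/2 = 1, a_2 = floor((11 + 11)/1) = 22.
  m_3 = 1*22 - 11 = 11, d_3 = (123 - 11^2)/1 = 2/1 = 2: (m_3, d_3) = (m_1, d_1) = (11, 2), so from here the quotients repeat a_1, a_2; the period length is 2.
Hence the expansion of sqrt(123) is a_0 = 11 followed by the repeating block 11, 22 (period 2).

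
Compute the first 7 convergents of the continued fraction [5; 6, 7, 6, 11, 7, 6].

5/1, 31/6, 222/43, 1363/264, 15215/2947, 107868/20893, 662423/128305

Using the convergent recurrence p_i = a_i*p_{i-1} + p_{i-2}, q_i = a_i*q_{i-1} + q_{i-2} with p_{-2}=0, p_{-1}=1, q_{-2}=1, q_{-1}=0:
  i=0: a_0=5, p_0 = 5*1 + 0 = 5, q_0 = 5*0 + 1 = 1.
  i=1: a_1=6, p_1 = 6*5 + 1 = 31, q_1 = 6*1 + 0 = 6.
  i=2: a_2=7, p_2 = 7*31 + 5 = 222, q_2 = 7*6 + 1 = 43.
  i=3: a_3=6, p_3 = 6*222 + 31 = 1363, q_3 = 6*43 + 6 = 264.
  i=4: a_4=11, p_4 = 11*1363 + 222 = 15215, q_4 = 11*264 + 43 = 2947.
  i=5: a_5=7, p_5 = 7*15215 + 1363 = 107868, q_5 = 7*2947 + 264 = 20893.
  i=6: a_6=6, p_6 = 6*107868 + 15215 = 662423, q_6 = 6*20893 + 2947 = 128305.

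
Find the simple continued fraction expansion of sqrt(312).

Write x_i = (sqrt(312) + m_i)/d_i with (m_0, d_0) = (0, 1). a_0 = floor(sqrt(312)) = 17, since 17^2 = 289 <= 312 < 324 = 18^2.
Iterate m_{i+1} = d_i*a_i - m_i, d_{i+1} = (312 - m_{i+1}^2)/d_i, a_{i+1} = floor((a_0 + m_{i+1})/d_{i+1}):
  m_1 = 1*17 - 0 = 17, d_1 = (312 - 17^2)/1 = 23/1 = 23, a_1 = floor((17 + 17)/23) = 1.
  m_2 = 23*1 - 17 = 6, d_2 = (312 - 6^2)/23 = 276/23 = 12, a_2 = floor((17 + 6)/12) = 1.
  m_3 = 12*1 - 6 = 6, d_3 = (312 - 6^2)/12 = 276/12 = 23, a_3 = floor((17 + 6)/23) = 1.
  m_4 = 23*1 - 6 = 17, d_4 = (312 - 17^2)/23 = 23/23 = 1, a_4 = floor((17 + 17)/1) = 34.
  m_5 = 1*34 - 17 = 17, d_5 = (312 - 17^2)/1 = 23/1 = 23: (m_5, d_5) = (m_1, d_1) = (17, 23), so from here the quotients repeat a_1, ..., a_4; the period length is 4.
Hence the expansion of sqrt(312) is a_0 = 17 followed by the repeating block 1, 1, 1, 34 (period 4).

[17; (1, 1, 1, 34)]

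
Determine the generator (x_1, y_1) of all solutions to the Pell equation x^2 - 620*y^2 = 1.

(x, y) = (249, 10)

First expand sqrt(620) as a continued fraction. With x_i = (sqrt(620) + m_i)/d_i and (m_0, d_0) = (0, 1): a_0 = floor(sqrt(620)) = 24, since 24^2 = 576 <= 620 < 625 = 25^2.
Iterate m_{i+1} = d_i*a_i - m_i, d_{i+1} = (620 - m_{i+1}^2)/d_i, a_{i+1} = floor((a_0 + m_{i+1})/d_{i+1}):
  m_1 = 1*24 - 0 = 24, d_1 = (620 - 24^2)/1 = 44/1 = 44, a_1 = floor((24 + 24)/44) = 1.
  m_2 = 44*1 - 24 = 20, d_2 = (620 - 20^2)/44 = 220/44 = 5, a_2 = floor((24 + 20)/5) = 8.
  m_3 = 5*8 - 20 = 20, d_3 = (620 - 20^2)/5 = 220/5 = 44, a_3 = floor((24 + 20)/44) = 1.
  m_4 = 44*1 - 20 = 24, d_4 = (620 - 24^2)/44 = 44/44 = 1, a_4 = floor((24 + 24)/1) = 48.
  m_5 = 1*48 - 24 = 24, d_5 = (620 - 24^2)/1 = 44/1 = 44: (m_5, d_5) = (m_1, d_1) = (24, 44), so from here the quotients repeat a_1, ..., a_4; the period length is 4.
So sqrt(620) = [24; (1, 8, 1, 48)] with period length k = 4.
k is even, so the fundamental solution of x^2 - 620y^2 = 1 is (p_{k-1}, q_{k-1}) = (p_3, q_3); compute convergents through index 3.
Convergents (p_i = a_i*p_{i-1} + p_{i-2}, q_i = a_i*q_{i-1} + q_{i-2} with p_{-2}=0, p_{-1}=1, q_{-2}=1, q_{-1}=0):
  i=0: a_0=24, p_0 = 24*1 + 0 = 24, q_0 = 24*0 + 1 = 1.
  i=1: a_1=1, p_1 = 1*24 + 1 = 25, q_1 = 1*1 + 0 = 1.
  i=2: a_2=8, p_2 = 8*25 + 24 = 224, q_2 = 8*1 + 1 = 9.
  i=3: a_3=1, p_3 = 1*224 + 25 = 249, q_3 = 1*9 + 1 = 10.
Check: 249^2 - 620*10^2 = 62001 - 62000 = 1, so (x, y) = (249, 10) solves the equation, and by the theorem it is the least positive solution.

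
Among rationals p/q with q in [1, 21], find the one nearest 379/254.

3/2

Expand x = 379/254 as a continued fraction with the Euclidean algorithm:
  379 = 1*254 + 125, so a_0 = 1.
  254 = 2*125 + 4, so a_1 = 2.
  125 = 31*4 + 1, so a_2 = 31.
  4 = 4*1 + 0, so a_3 = 4.
so x = [1; 2, 31, 4].
Convergents (p_i = a_i*p_{i-1} + p_{i-2}, q_i = a_i*q_{i-1} + q_{i-2} with p_{-2}=0, p_{-1}=1, q_{-2}=1, q_{-1}=0), until the denominator exceeds 21:
  i=0: a_0=1, p_0 = 1*1 + 0 = 1, q_0 = 1*0 + 1 = 1.
  i=1: a_1=2, p_1 = 2*1 + 1 = 3, q_1 = 2*1 + 0 = 2.
  i=2: a_2=31, p_2 = 31*3 + 1 = 94, q_2 = 31*2 + 1 = 63.
q_2 = 63 > 21, so the last convergent with denominator <= 21 is p_1/q_1 = 3/2.
The closest fraction with denominator <= 21 is either p_1/q_1 or the intermediate fraction (k*p_1 + p_0)/(k*q_1 + q_0) with the largest k >= 1 whose denominator stays <= 21; these approach x as k grows, and every other convergent or intermediate fraction in range is farther away.
Largest k: floor((21 - q_0)/q_1) = floor((21 - 1)/2) = 10.
That gives (10*3 + 1)/(10*2 + 1) = 31/21.
Compare the errors: |x - 3/2| = |379*2 - 3*254|/(254*2) = 4/508, and |x - 31/21| = |379*21 - 31*254|/(254*21) = 85/5334.
Cross-multiplying, 4*5334 = 21336 < 43180 = 85*508, so 4/508 is smaller: the convergent 3/2 is closer to x than 31/21.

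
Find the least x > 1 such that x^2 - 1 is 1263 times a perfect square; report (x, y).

First expand sqrt(1263) as a continued fraction. With x_i = (sqrt(1263) + m_i)/d_i and (m_0, d_0) = (0, 1): a_0 = floor(sqrt(1263)) = 35, since 35^2 = 1225 <= 1263 < 1296 = 36^2.
Iterate m_{i+1} = d_i*a_i - m_i, d_{i+1} = (1263 - m_{i+1}^2)/d_i, a_{i+1} = floor((a_0 + m_{i+1})/d_{i+1}):
  m_1 = 1*35 - 0 = 35, d_1 = (1263 - 35^2)/1 = 38/1 = 38, a_1 = floor((35 + 35)/38) = 1.
  m_2 = 38*1 - 35 = 3, d_2 = (1263 - 3^2)/38 = 1254/38 = 33, a_2 = floor((35 + 3)/33) = 1.
  m_3 = 33*1 - 3 = 30, d_3 = (1263 - 30^2)/33 = 363/33 = 11, a_3 = floor((35 + 30)/11) = 5.
  m_4 = 11*5 - 30 = 25, d_4 = (1263 - 25^2)/11 = 638/11 = 58, a_4 = floor((35 + 25)/58) = 1.
  m_5 = 58*1 - 25 = 33, d_5 = (1263 - 33^2)/58 = 174/58 = 3, a_5 = floor((35 + 33)/3) = 22.
  m_6 = 3*22 - 33 = 33, d_6 = (1263 - 33^2)/3 = 174/3 = 58, a_6 = floor((35 + 33)/58) = 1.
  m_7 = 58*1 - 33 = 25, d_7 = (1263 - 25^2)/58 = 638/58 = 11, a_7 = floor((35 + 25)/11) = 5.
  m_8 = 11*5 - 25 = 30, d_8 = (1263 - 30^2)/11 = 363/11 = 33, a_8 = floor((35 + 30)/33) = 1.
  m_9 = 33*1 - 30 = 3, d_9 = (1263 - 3^2)/33 = 1254/33 = 38, a_9 = floor((35 + 3)/38) = 1.
  m_10 = 38*1 - 3 = 35, d_10 = (1263 - 35^2)/38 = 38/38 = 1, a_10 = floor((35 + 35)/1) = 70.
  m_11 = 1*70 - 35 = 35, d_11 = (1263 - 35^2)/1 = 38/1 = 38: (m_11, d_11) = (m_1, d_1) = (35, 38), so from here the quotients repeat a_1, ..., a_10; the period length is 10.
So sqrt(1263) = [35; (1, 1, 5, 1, 22, 1, 5, 1, 1, 70)] with period length k = 10.
k is even, so the fundamental solution of x^2 - 1263y^2 = 1 is (p_{k-1}, q_{k-1}) = (p_9, q_9); compute convergents through index 9.
Convergents (p_i = a_i*p_{i-1} + p_{i-2}, q_i = a_i*q_{i-1} + q_{i-2} with p_{-2}=0, p_{-1}=1, q_{-2}=1, q_{-1}=0):
  i=0: a_0=35, p_0 = 35*1 + 0 = 35, q_0 = 35*0 + 1 = 1.
  i=1: a_1=1, p_1 = 1*35 + 1 = 36, q_1 = 1*1 + 0 = 1.
  i=2: a_2=1, p_2 = 1*36 + 35 = 71, q_2 = 1*1 + 1 = 2.
  i=3: a_3=5, p_3 = 5*71 + 36 = 391, q_3 = 5*2 + 1 = 11.
  i=4: a_4=1, p_4 = 1*391 + 71 = 462, q_4 = 1*11 + 2 = 13.
  i=5: a_5=22, p_5 = 22*462 + 391 = 10555, q_5 = 22*13 + 11 = 297.
  i=6: a_6=1, p_6 = 1*10555 + 462 = 11017, q_6 = 1*297 + 13 = 310.
  i=7: a_7=5, p_7 = 5*11017 + 10555 = 65640, q_7 = 5*310 + 297 = 1847.
  i=8: a_8=1, p_8 = 1*65640 + 11017 = 76657, q_8 = 1*1847 + 310 = 2157.
  i=9: a_9=1, p_9 = 1*76657 + 65640 = 142297, q_9 = 1*2157 + 1847 = 4004.
Check: 142297^2 - 1263*4004^2 = 20248436209 - 20248436208 = 1, so (x, y) = (142297, 4004) solves the equation, and by the theorem it is the least positive solution.

(x, y) = (142297, 4004)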